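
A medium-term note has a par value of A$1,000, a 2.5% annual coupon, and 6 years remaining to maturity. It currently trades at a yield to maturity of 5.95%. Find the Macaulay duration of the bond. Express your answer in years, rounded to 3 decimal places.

Periodic yield y = 0.0595. Discount each cash flow and weight by its year:
  t   CF        PV=CF/(1+0.0595)^t    t·PV
  1        25.00        23.5960        23.5960
  2        25.00        22.2709        44.5418
  3        25.00        21.0202        63.0606
  4        25.00        19.8397        79.3590
  5        25.00        18.7256        93.6279
  6     1,025.00       724.6330     4,347.7979
  Σ                    830.0855     4,651.9833
Price P = Σ PV = 830.0855.
Macaulay duration = Σ(t·PV) / P = 4,651.9833 / 830.0855 = 5.60422 years.

5.604 years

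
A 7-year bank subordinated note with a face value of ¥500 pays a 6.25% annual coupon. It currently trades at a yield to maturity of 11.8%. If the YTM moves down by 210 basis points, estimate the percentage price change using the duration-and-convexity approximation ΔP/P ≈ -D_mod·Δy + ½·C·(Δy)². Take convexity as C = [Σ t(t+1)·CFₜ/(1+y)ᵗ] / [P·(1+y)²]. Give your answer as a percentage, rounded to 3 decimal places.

+11.402%

With y = 0.118:
  t   CF        PV=CF/(1+0.118)^t    t·PV        t(t+1)·PV
  1        31.25        27.9517        27.9517          55.9034
  2        31.25        25.0015        50.0030         150.0091
  3        31.25        22.3627        67.0882         268.3526
  4        31.25        20.0024        80.0097         400.0486
  5        31.25        17.8913        89.4563         536.7379
  6        31.25        16.0029        96.0175         672.1226
  7       531.25       243.3360     1,703.3518      13,626.8145
  Σ                    372.5485     2,113.8783      15,709.9888
P = 372.5485; D_Mac = 5.67410 yrs; D_mod = 5.07523 yrs; C = 33.73723.
Duration effect: -5.07523 × (-0.021) = +0.106580
Convexity effect: 0.5 × 33.73723 × (-0.021)² = +0.0074391
ΔP/P ≈ +0.106580 + 0.0074391 = +0.114019 = +11.4019%.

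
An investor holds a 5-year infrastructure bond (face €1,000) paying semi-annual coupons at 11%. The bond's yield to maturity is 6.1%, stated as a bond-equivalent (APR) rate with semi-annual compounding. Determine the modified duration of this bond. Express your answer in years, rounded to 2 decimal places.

Periodic yield y = 0.0305. First find Macaulay duration:
  t   CF        PV=CF/(1+0.0305)^t    t·PV
  1        55.00        53.3721        53.3721
  2        55.00        51.7925       103.5850
  3        55.00        50.2596       150.7787
  4        55.00        48.7720       195.0881
  5        55.00        47.3285       236.6425
  6        55.00        45.9277       275.5662
  7        55.00        44.5684       311.9786
  8        55.00        43.2493       345.9941
  9        55.00        41.9692       377.7228
  10    1,055.00       781.2185     7,812.1846
  Σ                  1,208.4577     9,862.9127
P = 1,208.4577; Macaulay duration = 9,862.9127 / 1,208.4577 = 8.16157 half-year periods = 4.08079 years.
Modified duration = D_Mac / (1 + y) = 4.08079 / 1.0305 = 3.96001 years.

3.96 years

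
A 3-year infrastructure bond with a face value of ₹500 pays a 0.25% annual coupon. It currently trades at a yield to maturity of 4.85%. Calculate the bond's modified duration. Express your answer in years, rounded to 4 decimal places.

Periodic yield y = 0.0485. First find Macaulay duration:
  t   CF        PV=CF/(1+0.0485)^t    t·PV
  1         1.25         1.1922         1.1922
  2         1.25         1.1370         2.2741
  3       501.25       434.8596     1,304.5789
  Σ                    437.1888     1,308.0451
P = 437.1888; Macaulay duration = 1,308.0451 / 437.1888 = 2.99195 years.
Modified duration = D_Mac / (1 + y) = 2.99195 / 1.0485 = 2.85355 years.

2.8535 years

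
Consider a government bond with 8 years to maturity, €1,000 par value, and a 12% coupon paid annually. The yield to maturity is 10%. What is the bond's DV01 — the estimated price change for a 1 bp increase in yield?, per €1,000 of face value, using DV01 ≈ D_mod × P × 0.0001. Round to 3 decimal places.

Periodic yield y = 0.1.
  t   CF        PV=CF/(1+0.1)^t    t·PV
  1       120.00       109.0909       109.0909
  2       120.00        99.1736       198.3471
  3       120.00        90.1578       270.4733
  4       120.00        81.9616       327.8465
  5       120.00        74.5106       372.5528
  6       120.00        67.7369       406.4212
  7       120.00        61.5790       431.0528
  8     1,120.00       522.4883     4,179.9061
  Σ                  1,106.6985     6,295.6908
P = 1,106.6985; D_Mac = 5.68871 yrs; D_mod = 5.17156 yrs.
DV01 ≈ 5.17156 × 1,106.6985 × 0.0001 = 0.572336.

€0.572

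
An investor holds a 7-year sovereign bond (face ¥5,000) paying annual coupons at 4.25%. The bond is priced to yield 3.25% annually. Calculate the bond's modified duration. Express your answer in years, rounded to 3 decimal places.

6.031 years

Periodic yield y = 0.0325. First find Macaulay duration:
  t   CF        PV=CF/(1+0.0325)^t    t·PV
  1       212.50       205.8111       205.8111
  2       212.50       199.3328       398.6656
  3       212.50       193.0584       579.1753
  4       212.50       186.9815       747.9261
  5       212.50       181.0959       905.4795
  6       212.50       175.3956     1,052.3733
  7     5,212.50     4,166.9246    29,168.4724
  Σ                  5,308.6000    33,057.9034
P = 5,308.6000; Macaulay duration = 33,057.9034 / 5,308.6000 = 6.22724 years.
Modified duration = D_Mac / (1 + y) = 6.22724 / 1.0325 = 6.03122 years.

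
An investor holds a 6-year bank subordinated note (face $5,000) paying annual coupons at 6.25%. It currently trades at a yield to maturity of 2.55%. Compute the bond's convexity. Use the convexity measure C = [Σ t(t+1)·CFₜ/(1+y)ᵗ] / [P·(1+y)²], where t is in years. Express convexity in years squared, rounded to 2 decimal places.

With y = 0.0255:
  t   CF        PV=CF/(1+0.0255)^t    t·PV        t(t+1)·PV
  1       312.50       304.7294       304.7294         609.4588
  2       312.50       297.1520       594.3040       1,782.9121
  3       312.50       289.7631       869.2892       3,477.1568
  4       312.50       282.5578     1,130.2314       5,651.1568
  5       312.50       275.5318     1,377.6589       8,265.9534
  6     5,312.50     4,567.5673    27,405.4038     191,837.8265
  Σ                  6,017.3014    31,681.6167     211,624.4644
P = 6,017.3014.
Convexity = Σ t(t+1)·PV / [P·(1+y)²] = 211,624.4644 / (6,017.3014 × 1.051650) = 33.44204.

33.44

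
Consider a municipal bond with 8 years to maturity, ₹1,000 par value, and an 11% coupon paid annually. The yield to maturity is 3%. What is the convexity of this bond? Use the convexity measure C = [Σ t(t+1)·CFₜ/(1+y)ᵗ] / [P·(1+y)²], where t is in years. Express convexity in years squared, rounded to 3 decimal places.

With y = 0.03:
  t   CF        PV=CF/(1+0.03)^t    t·PV        t(t+1)·PV
  1       110.00       106.7961       106.7961         213.5922
  2       110.00       103.6856       207.3711         622.1133
  3       110.00       100.6656       301.9967       1,207.9870
  4       110.00        97.7336       390.9343       1,954.6715
  5       110.00        94.8870       474.4348       2,846.6090
  6       110.00        92.1233       552.7396       3,869.1773
  7       110.00        89.4401       626.0805       5,008.6437
  8     1,110.00       876.2443     7,009.9540      63,089.5860
  Σ                  1,561.5754     9,670.3072      78,812.3800
P = 1,561.5754.
Convexity = Σ t(t+1)·PV / [P·(1+y)²] = 78,812.3800 / (1,561.5754 × 1.060900) = 47.57262.

47.573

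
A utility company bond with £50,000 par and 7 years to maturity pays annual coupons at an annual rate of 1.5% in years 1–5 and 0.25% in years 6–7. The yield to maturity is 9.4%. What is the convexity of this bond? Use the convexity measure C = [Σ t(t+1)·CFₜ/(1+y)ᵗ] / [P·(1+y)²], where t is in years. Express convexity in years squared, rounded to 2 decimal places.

With y = 0.094:
  t   CF        PV=CF/(1+0.094)^t    t·PV        t(t+1)·PV
  1       750.00       685.5576       685.5576       1,371.1152
  2       750.00       626.6523     1,253.3045       3,759.9136
  3       750.00       572.8083     1,718.4249       6,873.6995
  4       750.00       523.5908     2,094.3630      10,471.8152
  5       750.00       478.6022     2,393.0108      14,358.0648
  6       125.00        72.9132       437.4791       3,062.3539
  7    50,125.00    26,725.9488   187,081.6414   1,496,653.1313
  Σ                 29,686.0730   195,663.7814   1,536,550.0935
P = 29,686.0730.
Convexity = Σ t(t+1)·PV / [P·(1+y)²] = 1,536,550.0935 / (29,686.0730 × 1.196836) = 43.24733.

43.25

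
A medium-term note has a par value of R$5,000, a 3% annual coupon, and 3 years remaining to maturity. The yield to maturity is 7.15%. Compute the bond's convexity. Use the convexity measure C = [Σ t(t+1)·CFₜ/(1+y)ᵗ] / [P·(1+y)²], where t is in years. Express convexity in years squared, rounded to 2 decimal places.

10.03

With y = 0.0715:
  t   CF        PV=CF/(1+0.0715)^t    t·PV        t(t+1)·PV
  1       150.00       139.9907       139.9907         279.9813
  2       150.00       130.6492       261.2985         783.8955
  3     5,150.00     4,186.3034    12,558.9103      50,235.6411
  Σ                  4,456.9433    12,960.1994      51,299.5179
P = 4,456.9433.
Convexity = Σ t(t+1)·PV / [P·(1+y)²] = 51,299.5179 / (4,456.9433 × 1.148112) = 10.02517.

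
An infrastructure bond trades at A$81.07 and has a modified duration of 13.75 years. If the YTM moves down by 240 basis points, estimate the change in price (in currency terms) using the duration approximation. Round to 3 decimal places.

Duration approximation: ΔP/P ≈ -D_mod · Δy = -13.75 × (-0.024) = +0.330000.
ΔP ≈ 81.07 × (+0.330000) = +26.75310.

+A$26.753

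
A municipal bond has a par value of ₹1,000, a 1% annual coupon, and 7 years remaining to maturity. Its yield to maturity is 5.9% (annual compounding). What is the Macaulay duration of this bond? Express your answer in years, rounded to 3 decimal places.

6.751 years

Periodic yield y = 0.059. Discount each cash flow and weight by its year:
  t   CF        PV=CF/(1+0.059)^t    t·PV
  1        10.00         9.4429         9.4429
  2        10.00         8.9168        17.8336
  3        10.00         8.4200        25.2600
  4        10.00         7.9509        31.8036
  5        10.00         7.5079        37.5396
  6        10.00         7.0896        42.5378
  7     1,010.00       676.1603     4,733.1219
  Σ                    725.4884     4,897.5395
Price P = Σ PV = 725.4884.
Macaulay duration = Σ(t·PV) / P = 4,897.5395 / 725.4884 = 6.75068 years.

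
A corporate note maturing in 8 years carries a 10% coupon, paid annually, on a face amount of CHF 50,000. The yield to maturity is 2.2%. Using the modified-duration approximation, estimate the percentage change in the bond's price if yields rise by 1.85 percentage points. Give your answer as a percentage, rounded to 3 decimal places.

Periodic yield y = 0.022. Modified duration first:
  t   CF        PV=CF/(1+0.022)^t    t·PV
  1     5,000.00     4,892.3679     4,892.3679
  2     5,000.00     4,787.0527     9,574.1055
  3     5,000.00     4,684.0046    14,052.0139
  4     5,000.00     4,583.1748    18,332.6992
  5     5,000.00     4,484.5155    22,422.5773
  6     5,000.00     4,387.9799    26,327.8794
  7     5,000.00     4,293.5224    30,054.6568
  8    55,000.00    46,212.0807   369,696.6456
  Σ                 78,324.6986   495,352.9457
P = 78,324.6986; D_Mac = 6.32435 yrs; D_mod = 6.32435/(1+0.022) = 6.18821 yrs.
ΔP/P ≈ -D_mod · Δy = -6.18821 × (+0.0185) = -0.114482 = -11.4482%.

-11.448%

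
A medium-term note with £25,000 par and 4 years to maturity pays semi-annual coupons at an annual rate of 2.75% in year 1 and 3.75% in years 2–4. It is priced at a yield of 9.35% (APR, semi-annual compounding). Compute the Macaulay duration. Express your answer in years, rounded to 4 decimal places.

Periodic yield y = 0.04675. Discount each cash flow and weight by its period:
  t   CF        PV=CF/(1+0.04675)^t    t·PV
  1       343.75       328.3974       328.3974
  2       343.75       313.7305       627.4610
  3       468.75       408.7073     1,226.1218
  4       468.75       390.4536     1,561.8143
  5       468.75       373.0151     1,865.0756
  6       468.75       356.3555     2,138.1330
  7       468.75       340.4399     2,383.0795
  8    25,468.75    17,671.1118   141,368.8942
  Σ                 20,182.2111   151,498.9769
Price P = Σ PV = 20,182.2111.
Macaulay duration = Σ(t·PV) / P = 151,498.9769 / 20,182.2111 = 7.50656 half-year periods.
In years: 7.50656 / 2 = 3.75328 years.

3.7533 years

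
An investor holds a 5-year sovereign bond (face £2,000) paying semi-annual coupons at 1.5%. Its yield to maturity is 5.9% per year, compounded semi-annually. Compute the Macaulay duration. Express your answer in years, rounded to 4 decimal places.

Periodic yield y = 0.0295. Discount each cash flow and weight by its period:
  t   CF        PV=CF/(1+0.0295)^t    t·PV
  1        15.00        14.5702        14.5702
  2        15.00        14.1527        28.3054
  3        15.00        13.7471        41.2414
  4        15.00        13.3532        53.4129
  5        15.00        12.9706        64.8529
  6        15.00        12.5989        75.5935
  7        15.00        12.2379        85.6653
  8        15.00        11.8872        95.0978
  9        15.00        11.5466       103.9194
  10    2,015.00     1,506.6471    15,066.4710
  Σ                  1,623.7115    15,629.1297
Price P = Σ PV = 1,623.7115.
Macaulay duration = Σ(t·PV) / P = 15,629.1297 / 1,623.7115 = 9.62556 half-year periods.
In years: 9.62556 / 2 = 4.81278 years.

4.8128 years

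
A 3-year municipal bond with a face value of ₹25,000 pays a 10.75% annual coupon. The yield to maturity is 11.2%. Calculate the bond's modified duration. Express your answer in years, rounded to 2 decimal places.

2.44 years

Periodic yield y = 0.112. First find Macaulay duration:
  t   CF        PV=CF/(1+0.112)^t    t·PV
  1     2,687.50     2,416.8165     2,416.8165
  2     2,687.50     2,173.3962     4,346.7924
  3    27,687.50    20,135.8229    60,407.4686
  Σ                 24,726.0356    67,171.0775
P = 24,726.0356; Macaulay duration = 67,171.0775 / 24,726.0356 = 2.71661 years.
Modified duration = D_Mac / (1 + y) = 2.71661 / 1.112 = 2.44300 years.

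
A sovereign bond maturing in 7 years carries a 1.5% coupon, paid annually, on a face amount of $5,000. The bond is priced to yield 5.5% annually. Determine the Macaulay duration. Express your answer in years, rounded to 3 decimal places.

6.645 years

Periodic yield y = 0.055. Discount each cash flow and weight by its year:
  t   CF        PV=CF/(1+0.055)^t    t·PV
  1        75.00        71.0900        71.0900
  2        75.00        67.3839       134.7679
  3        75.00        63.8710       191.6131
  4        75.00        60.5413       242.1650
  5        75.00        57.3851       286.9254
  6        75.00        54.3934       326.3606
  7     5,075.00     3,488.7418    24,421.1926
  Σ                  3,863.4066    25,674.1146
Price P = Σ PV = 3,863.4066.
Macaulay duration = Σ(t·PV) / P = 25,674.1146 / 3,863.4066 = 6.64546 years.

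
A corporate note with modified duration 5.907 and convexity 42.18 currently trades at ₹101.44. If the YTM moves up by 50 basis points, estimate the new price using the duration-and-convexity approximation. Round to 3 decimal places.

Duration effect: -D_mod·Δy = -5.907 × (+0.005) = -0.029535
Convexity effect: ½·C·(Δy)² = 0.5 × 42.18 × (0.005)² = +0.00052725
ΔP/P ≈ -0.029535 + 0.00052725 = -0.02900775
New price ≈ 101.44 × (1 - 0.02900775) = 98.49745384.

₹98.497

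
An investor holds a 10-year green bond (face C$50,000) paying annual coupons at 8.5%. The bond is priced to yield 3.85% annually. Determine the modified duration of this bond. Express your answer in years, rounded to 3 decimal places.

Periodic yield y = 0.0385. First find Macaulay duration:
  t   CF        PV=CF/(1+0.0385)^t    t·PV
  1     4,250.00     4,092.4410     4,092.4410
  2     4,250.00     3,940.7232     7,881.4464
  3     4,250.00     3,794.6299    11,383.8898
  4     4,250.00     3,653.9527    14,615.8110
  5     4,250.00     3,518.4908    17,592.4542
  6     4,250.00     3,388.0509    20,328.3053
  7     4,250.00     3,262.4467    22,837.1268
  8     4,250.00     3,141.4990    25,131.9918
  9     4,250.00     3,025.0351    27,225.3162
  10   54,250.00    37,182.1701   371,821.7014
  Σ                 68,999.4395   522,910.4839
P = 68,999.4395; Macaulay duration = 522,910.4839 / 68,999.4395 = 7.57847 years.
Modified duration = D_Mac / (1 + y) = 7.57847 / 1.0385 = 7.29752 years.

7.298 years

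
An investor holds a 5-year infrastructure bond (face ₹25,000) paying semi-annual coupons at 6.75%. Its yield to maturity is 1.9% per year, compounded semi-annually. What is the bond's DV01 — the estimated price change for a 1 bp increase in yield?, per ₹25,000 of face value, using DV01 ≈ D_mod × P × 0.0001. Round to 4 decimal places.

Periodic yield y = 0.0095.
  t   CF        PV=CF/(1+0.0095)^t    t·PV
  1       843.75       835.8098       835.8098
  2       843.75       827.9443     1,655.8887
  3       843.75       820.1529     2,460.4586
  4       843.75       812.4348     3,249.7390
  5       843.75       804.7893     4,023.9463
  6       843.75       797.2157     4,783.2942
  7       843.75       789.7134     5,527.9940
  8       843.75       782.2818     6,258.2540
  9       843.75       774.9200     6,974.2801
  10   25,843.75    23,512.1475   235,121.4755
  Σ                 30,757.4095   270,891.1402
P = 30,757.4095; D_Mac = 8.80735 half-year periods = 4.40367 yrs; D_mod = 4.36223 yrs.
DV01 ≈ 4.36223 × 30,757.4095 × 0.0001 = 13.417095.

₹13.4171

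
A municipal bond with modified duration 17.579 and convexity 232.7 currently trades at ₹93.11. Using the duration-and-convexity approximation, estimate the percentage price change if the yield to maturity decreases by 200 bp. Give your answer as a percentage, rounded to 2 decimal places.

+39.81%

Duration effect: -D_mod·Δy = -17.579 × (-0.02) = +0.351580
Convexity effect: ½·C·(Δy)² = 0.5 × 232.7 × (-0.02)² = +0.0465400
ΔP/P ≈ +0.351580 + 0.0465400 = +0.398120
= +39.8120%.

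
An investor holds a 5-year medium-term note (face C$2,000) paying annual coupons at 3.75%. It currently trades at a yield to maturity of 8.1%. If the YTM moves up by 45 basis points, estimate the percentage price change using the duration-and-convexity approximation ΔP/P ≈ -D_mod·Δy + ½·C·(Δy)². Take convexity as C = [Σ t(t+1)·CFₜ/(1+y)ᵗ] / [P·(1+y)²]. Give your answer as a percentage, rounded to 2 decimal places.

With y = 0.081:
  t   CF        PV=CF/(1+0.081)^t    t·PV        t(t+1)·PV
  1        75.00        69.3802        69.3802         138.7604
  2        75.00        64.1815       128.3630         385.0890
  3        75.00        59.3723       178.1170         712.4681
  4        75.00        54.9235       219.6941       1,098.4707
  5     2,075.00     1,405.6902     7,028.4512      42,170.7074
  Σ                  1,653.5478     7,624.0056      44,505.4956
P = 1,653.5478; D_Mac = 4.61070 yrs; D_mod = 4.26521 yrs; C = 23.03273.
Duration effect: -4.26521 × (+0.0045) = -0.019193
Convexity effect: 0.5 × 23.03273 × (0.0045)² = +0.0002332
ΔP/P ≈ -0.019193 + 0.0002332 = -0.018960 = -1.8960%.

-1.90%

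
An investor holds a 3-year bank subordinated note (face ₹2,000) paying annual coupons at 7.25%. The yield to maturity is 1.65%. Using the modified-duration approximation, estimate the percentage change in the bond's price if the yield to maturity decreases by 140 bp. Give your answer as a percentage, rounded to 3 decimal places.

Periodic yield y = 0.0165. Modified duration first:
  t   CF        PV=CF/(1+0.0165)^t    t·PV
  1       145.00       142.6463       142.6463
  2       145.00       140.3309       280.6618
  3     2,145.00     2,042.2323     6,126.6970
  Σ                  2,325.2095     6,550.0051
P = 2,325.2095; D_Mac = 2.81695 yrs; D_mod = 2.81695/(1+0.0165) = 2.77123 yrs.
ΔP/P ≈ -D_mod · Δy = -2.77123 × (-0.014) = +0.038797 = +3.8797%.

+3.880%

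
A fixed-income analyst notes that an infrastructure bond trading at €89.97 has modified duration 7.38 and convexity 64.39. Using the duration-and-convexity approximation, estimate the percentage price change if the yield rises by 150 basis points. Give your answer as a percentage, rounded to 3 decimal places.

Duration effect: -D_mod·Δy = -7.38 × (+0.015) = -0.110700
Convexity effect: ½·C·(Δy)² = 0.5 × 64.39 × (0.015)² = +0.007243875
ΔP/P ≈ -0.110700 + 0.007243875 = -0.103456125
= -10.3456125%.

-10.346%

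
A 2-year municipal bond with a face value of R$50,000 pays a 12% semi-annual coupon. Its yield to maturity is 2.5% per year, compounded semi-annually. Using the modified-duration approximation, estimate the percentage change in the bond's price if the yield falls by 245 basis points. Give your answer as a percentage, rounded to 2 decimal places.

+4.48%

Periodic yield y = 0.0125. Modified duration first:
  t   CF        PV=CF/(1+0.0125)^t    t·PV
  1     3,000.00     2,962.9630     2,962.9630
  2     3,000.00     2,926.3832     5,852.7663
  3     3,000.00     2,890.2550     8,670.7650
  4    53,000.00    50,430.7866   201,723.1463
  Σ                 59,210.3877   219,209.6406
P = 59,210.3877; D_Mac = 3.70222 half-year periods = 1.85111 yrs; D_mod = 1.85111/(1+0.0125) = 1.82825 yrs.
ΔP/P ≈ -D_mod · Δy = -1.82825 × (-0.0245) = +0.044792 = +4.4792%.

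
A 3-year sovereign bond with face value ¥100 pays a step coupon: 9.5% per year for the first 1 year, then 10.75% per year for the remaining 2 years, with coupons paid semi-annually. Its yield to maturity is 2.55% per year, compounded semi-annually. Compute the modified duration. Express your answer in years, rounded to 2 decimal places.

2.67 years

Periodic yield y = 0.01275. First find Macaulay duration:
  t   CF        PV=CF/(1+0.01275)^t    t·PV
  1        4.750         4.6902         4.6902
  2        4.750         4.6312         9.2623
  3        5.375         5.1745        15.5236
  4        5.375         5.1094        20.4376
  5        5.375         5.0451        25.2254
  6      105.375        97.6617       585.9699
  Σ                    122.3120       661.1090
P = 122.3120; Macaulay duration = 661.1090 / 122.3120 = 5.40510 half-year periods = 2.70255 years.
Modified duration = D_Mac / (1 + y) = 2.70255 / 1.01275 = 2.66853 years.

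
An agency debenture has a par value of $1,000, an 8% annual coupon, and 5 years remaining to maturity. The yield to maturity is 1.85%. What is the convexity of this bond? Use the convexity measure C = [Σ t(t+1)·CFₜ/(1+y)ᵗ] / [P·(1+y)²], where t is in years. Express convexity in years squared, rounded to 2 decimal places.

24.32

With y = 0.0185:
  t   CF        PV=CF/(1+0.0185)^t    t·PV        t(t+1)·PV
  1        80.00        78.5469        78.5469         157.0938
  2        80.00        77.1202       154.2403         462.7210
  3        80.00        75.7194       227.1581         908.6322
  4        80.00        74.3440       297.3760       1,486.8798
  5     1,080.00       985.4137     4,927.0684      29,562.4105
  Σ                  1,291.1441     5,684.3896      32,577.7372
P = 1,291.1441.
Convexity = Σ t(t+1)·PV / [P·(1+y)²] = 32,577.7372 / (1,291.1441 × 1.037342) = 24.32339.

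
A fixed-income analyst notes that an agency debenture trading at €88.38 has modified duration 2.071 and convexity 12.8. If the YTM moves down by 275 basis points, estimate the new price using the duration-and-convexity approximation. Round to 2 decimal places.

Duration effect: -D_mod·Δy = -2.071 × (-0.0275) = +0.0569525
Convexity effect: ½·C·(Δy)² = 0.5 × 12.8 × (-0.0275)² = +0.0048400
ΔP/P ≈ +0.0569525 + 0.0048400 = +0.0617925
New price ≈ 88.38 × (1 + 0.0617925) = 93.84122115.

€93.84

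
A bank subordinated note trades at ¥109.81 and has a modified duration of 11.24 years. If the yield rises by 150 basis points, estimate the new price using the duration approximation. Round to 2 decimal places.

Duration approximation: ΔP/P ≈ -D_mod · Δy = -11.24 × (+0.015) = -0.168600.
New price ≈ 109.81 × (1 - 0.168600) = 91.296034.

¥91.30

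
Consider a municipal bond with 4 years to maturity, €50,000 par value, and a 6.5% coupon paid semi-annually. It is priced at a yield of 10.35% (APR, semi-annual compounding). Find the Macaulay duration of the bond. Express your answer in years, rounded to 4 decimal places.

Periodic yield y = 0.05175. Discount each cash flow and weight by its period:
  t   CF        PV=CF/(1+0.05175)^t    t·PV
  1     1,625.00     1,545.0440     1,545.0440
  2     1,625.00     1,469.0221     2,938.0442
  3     1,625.00     1,396.7407     4,190.2222
  4     1,625.00     1,328.0159     5,312.0637
  5     1,625.00     1,262.6726     6,313.3631
  6     1,625.00     1,200.5444     7,203.2666
  7     1,625.00     1,141.4732     7,990.3124
  8    51,625.00    34,479.4158   275,835.3266
  Σ                 43,822.9288   311,327.6429
Price P = Σ PV = 43,822.9288.
Macaulay duration = Σ(t·PV) / P = 311,327.6429 / 43,822.9288 = 7.10422 half-year periods.
In years: 7.10422 / 2 = 3.55211 years.

3.5521 years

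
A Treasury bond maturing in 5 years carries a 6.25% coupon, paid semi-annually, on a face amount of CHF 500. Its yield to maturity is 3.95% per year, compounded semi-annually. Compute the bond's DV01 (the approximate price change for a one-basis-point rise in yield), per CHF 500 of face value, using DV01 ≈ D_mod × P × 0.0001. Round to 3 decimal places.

Periodic yield y = 0.01975.
  t   CF        PV=CF/(1+0.01975)^t    t·PV
  1       15.625        15.3224        15.3224
  2       15.625        15.0256        30.0513
  3       15.625        14.7346        44.2039
  4       15.625        14.4492        57.7970
  5       15.625        14.1694        70.8470
  6       15.625        13.8950        83.3698
  7       15.625        13.6259        95.3810
  8       15.625        13.3620       106.8957
  9       15.625        13.1032       117.9286
  10     515.625       424.0302     4,240.3024
  Σ                    551.7175     4,862.0990
P = 551.7175; D_Mac = 8.81266 half-year periods = 4.40633 yrs; D_mod = 4.32099 yrs.
DV01 ≈ 4.32099 × 551.7175 × 0.0001 = 0.238397.

CHF 0.238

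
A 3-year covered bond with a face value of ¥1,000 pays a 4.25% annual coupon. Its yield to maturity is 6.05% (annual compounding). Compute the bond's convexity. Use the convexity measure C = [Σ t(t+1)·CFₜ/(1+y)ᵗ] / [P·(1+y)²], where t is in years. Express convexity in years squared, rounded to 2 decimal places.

With y = 0.0605:
  t   CF        PV=CF/(1+0.0605)^t    t·PV        t(t+1)·PV
  1        42.50        40.0754        40.0754          80.1509
  2        42.50        37.7892        75.5784         226.7351
  3     1,042.50       874.0656     2,622.1969      10,488.7876
  Σ                    951.9303     2,737.8507      10,795.6736
P = 951.9303.
Convexity = Σ t(t+1)·PV / [P·(1+y)²] = 10,795.6736 / (951.9303 × 1.124660) = 10.08378.

10.08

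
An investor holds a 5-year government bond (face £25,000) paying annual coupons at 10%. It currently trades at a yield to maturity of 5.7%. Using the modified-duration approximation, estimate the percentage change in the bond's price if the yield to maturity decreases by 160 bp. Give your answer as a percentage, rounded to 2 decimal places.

+6.42%

Periodic yield y = 0.057. Modified duration first:
  t   CF        PV=CF/(1+0.057)^t    t·PV
  1     2,500.00     2,365.1845     2,365.1845
  2     2,500.00     2,237.6391     4,475.2781
  3     2,500.00     2,116.9717     6,350.9150
  4     2,500.00     2,002.8114     8,011.2457
  5    27,500.00    20,842.8814   104,214.4070
  Σ                 29,565.4880   125,417.0303
P = 29,565.4880; D_Mac = 4.24201 yrs; D_mod = 4.24201/(1+0.057) = 4.01325 yrs.
ΔP/P ≈ -D_mod · Δy = -4.01325 × (-0.016) = +0.064212 = +6.4212%.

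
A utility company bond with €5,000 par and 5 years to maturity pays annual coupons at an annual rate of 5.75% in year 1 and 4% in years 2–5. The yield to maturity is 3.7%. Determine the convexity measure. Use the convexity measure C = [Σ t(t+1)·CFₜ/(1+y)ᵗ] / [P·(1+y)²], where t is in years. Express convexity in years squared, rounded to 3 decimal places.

With y = 0.037:
  t   CF        PV=CF/(1+0.037)^t    t·PV        t(t+1)·PV
  1       287.50       277.2420       277.2420         554.4841
  2       200.00       185.9827       371.9653       1,115.8960
  3       200.00       179.3468       538.0405       2,152.1621
  4       200.00       172.9478       691.7911       3,458.9554
  5     5,200.00     4,336.2026    21,681.0128     130,086.0769
  Σ                  5,151.7219    23,560.0518     137,367.5745
P = 5,151.7219.
Convexity = Σ t(t+1)·PV / [P·(1+y)²] = 137,367.5745 / (5,151.7219 × 1.075369) = 24.79558.

24.796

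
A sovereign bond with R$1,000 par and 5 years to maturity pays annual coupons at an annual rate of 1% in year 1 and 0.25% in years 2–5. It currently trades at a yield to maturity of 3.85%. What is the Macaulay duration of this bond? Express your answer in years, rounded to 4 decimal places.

Periodic yield y = 0.0385. Discount each cash flow and weight by its year:
  t   CF        PV=CF/(1+0.0385)^t    t·PV
  1        10.00         9.6293         9.6293
  2         2.50         2.3181         4.6361
  3         2.50         2.2321         6.6964
  4         2.50         2.1494         8.5975
  5     1,002.50       829.9499     4,149.7495
  Σ                    846.2788     4,179.3089
Price P = Σ PV = 846.2788.
Macaulay duration = Σ(t·PV) / P = 4,179.3089 / 846.2788 = 4.93845 years.

4.9385 years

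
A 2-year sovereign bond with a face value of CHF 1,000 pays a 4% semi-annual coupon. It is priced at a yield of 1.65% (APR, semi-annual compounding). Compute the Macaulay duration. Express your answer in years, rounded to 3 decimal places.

Periodic yield y = 0.00825. Discount each cash flow and weight by its period:
  t   CF        PV=CF/(1+0.00825)^t    t·PV
  1        20.00        19.8364        19.8364
  2        20.00        19.6740        39.3481
  3        20.00        19.5131        58.5392
  4     1,020.00       987.0229     3,948.0918
  Σ                  1,046.0464     4,065.8154
Price P = Σ PV = 1,046.0464.
Macaulay duration = Σ(t·PV) / P = 4,065.8154 / 1,046.0464 = 3.88684 half-year periods.
In years: 3.88684 / 2 = 1.94342 years.

1.943 years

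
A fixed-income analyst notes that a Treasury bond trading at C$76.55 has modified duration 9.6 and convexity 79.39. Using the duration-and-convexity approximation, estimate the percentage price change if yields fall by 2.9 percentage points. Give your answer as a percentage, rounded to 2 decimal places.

+31.18%

Duration effect: -D_mod·Δy = -9.6 × (-0.029) = +0.278400
Convexity effect: ½·C·(Δy)² = 0.5 × 79.39 × (-0.029)² = +0.033383495
ΔP/P ≈ +0.278400 + 0.033383495 = +0.311783495
= +31.1783495%.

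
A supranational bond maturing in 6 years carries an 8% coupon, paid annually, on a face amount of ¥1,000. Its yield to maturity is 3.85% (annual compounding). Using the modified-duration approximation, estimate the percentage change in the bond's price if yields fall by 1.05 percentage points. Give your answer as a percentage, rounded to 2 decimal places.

+5.15%

Periodic yield y = 0.0385. Modified duration first:
  t   CF        PV=CF/(1+0.0385)^t    t·PV
  1        80.00        77.0342        77.0342
  2        80.00        74.1783       148.3566
  3        80.00        71.4283       214.2850
  4        80.00        68.7803       275.1211
  5        80.00        66.2304       331.1521
  6     1,080.00       860.9635     5,165.7811
  Σ                  1,218.6151     6,211.7302
P = 1,218.6151; D_Mac = 5.09737 yrs; D_mod = 5.09737/(1+0.0385) = 4.90840 yrs.
ΔP/P ≈ -D_mod · Δy = -4.90840 × (-0.0105) = +0.051538 = +5.1538%.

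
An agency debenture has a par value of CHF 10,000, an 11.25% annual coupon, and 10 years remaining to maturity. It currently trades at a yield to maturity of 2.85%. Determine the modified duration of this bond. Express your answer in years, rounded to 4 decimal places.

Periodic yield y = 0.0285. First find Macaulay duration:
  t   CF        PV=CF/(1+0.0285)^t    t·PV
  1     1,125.00     1,093.8260     1,093.8260
  2     1,125.00     1,063.5158     2,127.0315
  3     1,125.00     1,034.0455     3,102.1364
  4     1,125.00     1,005.3918     4,021.5672
  5     1,125.00       977.5321     4,887.6607
  6     1,125.00       950.4445     5,702.6668
  7     1,125.00       924.1074     6,468.7518
  8     1,125.00       898.5002     7,188.0012
  9     1,125.00       873.6025     7,862.4223
  10   11,125.00     8,399.5701    83,995.7011
  Σ                 17,220.5357   126,449.7650
P = 17,220.5357; Macaulay duration = 126,449.7650 / 17,220.5357 = 7.34296 years.
Modified duration = D_Mac / (1 + y) = 7.34296 / 1.0285 = 7.13949 years.

7.1395 years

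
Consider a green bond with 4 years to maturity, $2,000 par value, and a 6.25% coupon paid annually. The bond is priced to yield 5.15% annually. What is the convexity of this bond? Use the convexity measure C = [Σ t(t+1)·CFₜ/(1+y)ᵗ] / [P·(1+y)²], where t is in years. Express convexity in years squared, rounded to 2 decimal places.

With y = 0.0515:
  t   CF        PV=CF/(1+0.0515)^t    t·PV        t(t+1)·PV
  1       125.00       118.8778       118.8778         237.7556
  2       125.00       113.0554       226.1109         678.3326
  3       125.00       107.5182       322.5547       1,290.2190
  4     2,125.00     1,738.2884     6,953.1535      34,765.7675
  Σ                  2,077.7399     7,620.6969      36,972.0747
P = 2,077.7399.
Convexity = Σ t(t+1)·PV / [P·(1+y)²] = 36,972.0747 / (2,077.7399 × 1.105652) = 16.09400.

16.09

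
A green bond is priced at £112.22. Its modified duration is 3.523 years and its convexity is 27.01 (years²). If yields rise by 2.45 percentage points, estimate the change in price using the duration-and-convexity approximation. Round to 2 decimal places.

Duration effect: -D_mod·Δy = -3.523 × (+0.0245) = -0.0863135
Convexity effect: ½·C·(Δy)² = 0.5 × 27.01 × (0.0245)² = +0.00810637625
ΔP/P ≈ -0.0863135 + 0.00810637625 = -0.07820712375
ΔP ≈ 112.22 × (-0.07820712375) = -8.776403427225.

-£8.78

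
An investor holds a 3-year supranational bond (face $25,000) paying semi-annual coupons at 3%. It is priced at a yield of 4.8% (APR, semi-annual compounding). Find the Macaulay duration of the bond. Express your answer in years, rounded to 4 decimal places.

2.8879 years

Periodic yield y = 0.024. Discount each cash flow and weight by its period:
  t   CF        PV=CF/(1+0.024)^t    t·PV
  1       375.00       366.2109       366.2109
  2       375.00       357.6279       715.2557
  3       375.00       349.2460     1,047.7379
  4       375.00       341.0605     1,364.2421
  5       375.00       333.0669     1,665.3345
  6    25,375.00    22,009.3041   132,055.8246
  Σ                 23,756.5163   137,214.6058
Price P = Σ PV = 23,756.5163.
Macaulay duration = Σ(t·PV) / P = 137,214.6058 / 23,756.5163 = 5.77587 half-year periods.
In years: 5.77587 / 2 = 2.88794 years.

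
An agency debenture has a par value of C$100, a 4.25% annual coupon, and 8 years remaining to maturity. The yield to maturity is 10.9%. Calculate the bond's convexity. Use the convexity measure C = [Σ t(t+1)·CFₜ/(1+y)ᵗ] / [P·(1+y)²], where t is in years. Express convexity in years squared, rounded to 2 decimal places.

45.70

With y = 0.109:
  t   CF        PV=CF/(1+0.109)^t    t·PV        t(t+1)·PV
  1         4.25         3.8323         3.8323           7.6646
  2         4.25         3.4556         6.9112          20.7337
  3         4.25         3.1160         9.3479          37.3917
  4         4.25         2.8097        11.2389          56.1944
  5         4.25         2.5336        12.6678          76.0068
  6         4.25         2.2845        13.7073          95.9509
  7         4.25         2.0600        14.4200         115.3602
  8       104.25        45.5642       364.5136       3,280.6220
  Σ                     65.6559       436.6390       3,689.9243
P = 65.6559.
Convexity = Σ t(t+1)·PV / [P·(1+y)²] = 3,689.9243 / (65.6559 × 1.229881) = 45.69625.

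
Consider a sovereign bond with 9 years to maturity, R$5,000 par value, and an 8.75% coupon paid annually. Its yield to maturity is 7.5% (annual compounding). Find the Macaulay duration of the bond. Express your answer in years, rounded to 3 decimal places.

Periodic yield y = 0.075. Discount each cash flow and weight by its year:
  t   CF        PV=CF/(1+0.075)^t    t·PV
  1       437.50       406.9767       406.9767
  2       437.50       378.5830       757.1660
  3       437.50       352.1702     1,056.5107
  4       437.50       327.6002     1,310.4009
  5       437.50       304.7444     1,523.7220
  6       437.50       283.4832     1,700.8990
  7       437.50       263.7053     1,845.9369
  8       437.50       245.3072     1,962.4578
  9     5,437.50     2,836.1101    25,524.9912
  Σ                  5,398.6804    36,089.0614
Price P = Σ PV = 5,398.6804.
Macaulay duration = Σ(t·PV) / P = 36,089.0614 / 5,398.6804 = 6.68479 years.

6.685 years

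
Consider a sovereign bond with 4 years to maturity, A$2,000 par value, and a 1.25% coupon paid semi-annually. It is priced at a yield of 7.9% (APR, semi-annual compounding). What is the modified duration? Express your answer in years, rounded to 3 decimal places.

3.751 years

Periodic yield y = 0.0395. First find Macaulay duration:
  t   CF        PV=CF/(1+0.0395)^t    t·PV
  1        12.50        12.0250        12.0250
  2        12.50        11.5681        23.1361
  3        12.50        11.1285        33.3855
  4        12.50        10.7056        42.8225
  5        12.50        10.2988        51.4941
  6        12.50         9.9075        59.4449
  7        12.50         9.5310        66.7170
  8     2,012.50     1,476.1821    11,809.4569
  Σ                  1,551.3466    12,098.4821
P = 1,551.3466; Macaulay duration = 12,098.4821 / 1,551.3466 = 7.79870 half-year periods = 3.89935 years.
Modified duration = D_Mac / (1 + y) = 3.89935 / 1.0395 = 3.75118 years.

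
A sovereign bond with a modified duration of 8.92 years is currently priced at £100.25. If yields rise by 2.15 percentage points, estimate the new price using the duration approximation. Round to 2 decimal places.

£81.02

Duration approximation: ΔP/P ≈ -D_mod · Δy = -8.92 × (+0.0215) = -0.191780.
New price ≈ 100.25 × (1 - 0.191780) = 81.024055.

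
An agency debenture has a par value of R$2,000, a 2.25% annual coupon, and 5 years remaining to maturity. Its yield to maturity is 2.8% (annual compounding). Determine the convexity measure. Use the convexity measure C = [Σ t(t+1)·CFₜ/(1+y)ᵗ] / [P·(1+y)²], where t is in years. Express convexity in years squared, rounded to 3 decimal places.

26.739

With y = 0.028:
  t   CF        PV=CF/(1+0.028)^t    t·PV        t(t+1)·PV
  1        45.00        43.7743        43.7743          87.5486
  2        45.00        42.5820        85.1640         255.4921
  3        45.00        41.4222       124.2666         497.0664
  4        45.00        40.2940       161.1759         805.8794
  5     2,045.00     1,781.2617     8,906.3087      53,437.8521
  Σ                  1,949.3342     9,320.6895      55,083.8387
P = 1,949.3342.
Convexity = Σ t(t+1)·PV / [P·(1+y)²] = 55,083.8387 / (1,949.3342 × 1.056784) = 26.73940.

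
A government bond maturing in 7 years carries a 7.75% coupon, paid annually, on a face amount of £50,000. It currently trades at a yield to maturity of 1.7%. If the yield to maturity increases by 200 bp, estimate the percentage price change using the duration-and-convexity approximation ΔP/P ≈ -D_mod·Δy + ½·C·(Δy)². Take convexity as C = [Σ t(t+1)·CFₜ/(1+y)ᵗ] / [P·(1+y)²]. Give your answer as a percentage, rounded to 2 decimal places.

With y = 0.017:
  t   CF        PV=CF/(1+0.017)^t    t·PV        t(t+1)·PV
  1     3,875.00     3,810.2262     3,810.2262       7,620.4523
  2     3,875.00     3,746.5351     7,493.0701      22,479.2104
  3     3,875.00     3,683.9086    11,051.7258      44,206.9034
  4     3,875.00     3,622.3290    14,489.3161      72,446.5804
  5     3,875.00     3,561.7788    17,808.8939     106,853.3634
  6     3,875.00     3,502.2407    21,013.4441     147,094.1089
  7    53,875.00    47,878.5085   335,149.5593   2,681,196.4748
  Σ                 69,805.5268   410,816.2356   3,081,897.0935
P = 69,805.5268; D_Mac = 5.88515 yrs; D_mod = 5.78678 yrs; C = 42.68609.
Duration effect: -5.78678 × (+0.02) = -0.115736
Convexity effect: 0.5 × 42.68609 × (0.02)² = +0.0085372
ΔP/P ≈ -0.115736 + 0.0085372 = -0.107198 = -10.7198%.

-10.72%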